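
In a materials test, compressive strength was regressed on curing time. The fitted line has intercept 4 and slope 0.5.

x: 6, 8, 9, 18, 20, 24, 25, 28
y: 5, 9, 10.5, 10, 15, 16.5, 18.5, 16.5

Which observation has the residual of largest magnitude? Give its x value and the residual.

x = 18, r = -3

x=6: ŷ = 4 + 0.5·6 = 7; r = 5 − 7 = -2
x=8: ŷ = 4 + 0.5·8 = 8; r = 9 − 8 = 1
x=9: ŷ = 4 + 0.5·9 = 8.5; r = 10.5 − 8.5 = 2
x=18: ŷ = 4 + 0.5·18 = 13; r = 10 − 13 = -3
x=20: ŷ = 4 + 0.5·20 = 14; r = 15 − 14 = 1
x=24: ŷ = 4 + 0.5·24 = 16; r = 16.5 − 16 = 0.5
x=25: ŷ = 4 + 0.5·25 = 16.5; r = 18.5 − 16.5 = 2
x=28: ŷ = 4 + 0.5·28 = 18; r = 16.5 − 18 = -1.5
Largest |r| is 3 at x = 18, residual -3.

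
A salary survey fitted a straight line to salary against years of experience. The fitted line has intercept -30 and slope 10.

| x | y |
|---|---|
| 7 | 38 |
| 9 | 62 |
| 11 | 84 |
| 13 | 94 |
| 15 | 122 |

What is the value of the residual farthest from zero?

x=7: ŷ = -30 + 10·7 = 40; r = 38 − 40 = -2
x=9: ŷ = -30 + 10·9 = 60; r = 62 − 60 = 2
x=11: ŷ = -30 + 10·11 = 80; r = 84 − 80 = 4
x=13: ŷ = -30 + 10·13 = 100; r = 94 − 100 = -6
x=15: ŷ = -30 + 10·15 = 120; r = 122 − 120 = 2
Largest |r| is 6 at x = 13, residual -6.

r = -6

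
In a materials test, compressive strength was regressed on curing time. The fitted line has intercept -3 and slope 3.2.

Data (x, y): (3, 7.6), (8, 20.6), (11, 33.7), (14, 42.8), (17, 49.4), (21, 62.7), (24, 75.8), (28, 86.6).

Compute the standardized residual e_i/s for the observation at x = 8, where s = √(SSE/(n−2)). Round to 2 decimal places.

x=3: ŷ = -3 + 3.2·3 = 6.6; e = 7.6 − 6.6 = 1
x=8: ŷ = -3 + 3.2·8 = 22.6; e = 20.6 − 22.6 = -2
x=11: ŷ = -3 + 3.2·11 = 32.2; e = 33.7 − 32.2 = 1.5
x=14: ŷ = -3 + 3.2·14 = 41.8; e = 42.8 − 41.8 = 1
x=17: ŷ = -3 + 3.2·17 = 51.4; e = 49.4 − 51.4 = -2
x=21: ŷ = -3 + 3.2·21 = 64.2; e = 62.7 − 64.2 = -1.5
x=24: ŷ = -3 + 3.2·24 = 73.8; e = 75.8 − 73.8 = 2
x=28: ŷ = -3 + 3.2·28 = 86.6; e = 86.6 − 86.6 = 0
SSE = 1 + 4 + 2.25 + 1 + 4 + 2.25 + 4 + 0 = 18.5
s = √(18.5/6) = 1.75594
e/s = -2 / 1.75594 = -1.14

-1.14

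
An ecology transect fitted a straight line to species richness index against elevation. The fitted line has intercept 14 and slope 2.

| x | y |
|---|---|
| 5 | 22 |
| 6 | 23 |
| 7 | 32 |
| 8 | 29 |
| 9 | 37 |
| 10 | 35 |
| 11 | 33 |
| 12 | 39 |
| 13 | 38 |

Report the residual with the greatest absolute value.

r = 5

x=5: ŷ = 14 + 2·5 = 24; r = 22 − 24 = -2
x=6: ŷ = 14 + 2·6 = 26; r = 23 − 26 = -3
x=7: ŷ = 14 + 2·7 = 28; r = 32 − 28 = 4
x=8: ŷ = 14 + 2·8 = 30; r = 29 − 30 = -1
x=9: ŷ = 14 + 2·9 = 32; r = 37 − 32 = 5
x=10: ŷ = 14 + 2·10 = 34; r = 35 − 34 = 1
x=11: ŷ = 14 + 2·11 = 36; r = 33 − 36 = -3
x=12: ŷ = 14 + 2·12 = 38; r = 39 − 38 = 1
x=13: ŷ = 14 + 2·13 = 40; r = 38 − 40 = -2
Largest |r| is 5 at x = 9, residual 5.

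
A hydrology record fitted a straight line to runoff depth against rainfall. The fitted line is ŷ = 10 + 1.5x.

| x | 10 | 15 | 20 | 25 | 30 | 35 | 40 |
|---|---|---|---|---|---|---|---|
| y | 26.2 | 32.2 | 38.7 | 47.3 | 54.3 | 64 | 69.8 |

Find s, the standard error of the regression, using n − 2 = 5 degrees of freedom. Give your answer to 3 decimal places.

s = 1.099

x=10: ŷ = 10 + 1.5·10 = 25; r = 26.2 − 25 = 1.2
x=15: ŷ = 10 + 1.5·15 = 32.5; r = 32.2 − 32.5 = -0.3
x=20: ŷ = 10 + 1.5·20 = 40; r = 38.7 − 40 = -1.3
x=25: ŷ = 10 + 1.5·25 = 47.5; r = 47.3 − 47.5 = -0.2
x=30: ŷ = 10 + 1.5·30 = 55; r = 54.3 − 55 = -0.7
x=35: ŷ = 10 + 1.5·35 = 62.5; r = 64 − 62.5 = 1.5
x=40: ŷ = 10 + 1.5·40 = 70; r = 69.8 − 70 = -0.2
SSE = 1.44 + 0.09 + 1.69 + 0.04 + 0.49 + 2.25 + 0.04 = 6.04
s = √(6.04/5) = √1.208 ≈ 1.099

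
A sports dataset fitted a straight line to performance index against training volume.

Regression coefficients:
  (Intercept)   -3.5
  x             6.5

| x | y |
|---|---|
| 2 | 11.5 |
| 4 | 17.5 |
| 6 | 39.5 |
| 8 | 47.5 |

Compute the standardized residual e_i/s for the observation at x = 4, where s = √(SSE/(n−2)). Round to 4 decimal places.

x=2: ŷ = -3.5 + 6.5·2 = 9.5; e = 11.5 − 9.5 = 2
x=4: ŷ = -3.5 + 6.5·4 = 22.5; e = 17.5 − 22.5 = -5
x=6: ŷ = -3.5 + 6.5·6 = 35.5; e = 39.5 − 35.5 = 4
x=8: ŷ = -3.5 + 6.5·8 = 48.5; e = 47.5 − 48.5 = -1
SSE = 4 + 25 + 16 + 1 = 46
s = √(46/2) = 4.79583
e/s = -5 / 4.79583 = -1.0426

-1.0426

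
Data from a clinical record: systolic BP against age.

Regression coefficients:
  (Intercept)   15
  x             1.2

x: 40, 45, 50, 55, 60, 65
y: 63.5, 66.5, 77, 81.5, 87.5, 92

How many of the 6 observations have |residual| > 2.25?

x=40: ŷ = 15 + 1.2·40 = 63; e = 63.5 − 63 = 0.5
x=45: ŷ = 15 + 1.2·45 = 69; e = 66.5 − 69 = -2.5
x=50: ŷ = 15 + 1.2·50 = 75; e = 77 − 75 = 2
x=55: ŷ = 15 + 1.2·55 = 81; e = 81.5 − 81 = 0.5
x=60: ŷ = 15 + 1.2·60 = 87; e = 87.5 − 87 = 0.5
x=65: ŷ = 15 + 1.2·65 = 93; e = 92 − 93 = -1
|e| > 2.25: x=45 (|e|=2.5) → 1

1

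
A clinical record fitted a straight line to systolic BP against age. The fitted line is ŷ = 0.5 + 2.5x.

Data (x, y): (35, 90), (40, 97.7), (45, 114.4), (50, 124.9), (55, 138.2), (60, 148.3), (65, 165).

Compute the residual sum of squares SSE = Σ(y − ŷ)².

SSE = 23.04

x=35: ŷ = 0.5 + 2.5·35 = 88; r = 90 − 88 = 2
x=40: ŷ = 0.5 + 2.5·40 = 100.5; r = 97.7 − 100.5 = -2.8
x=45: ŷ = 0.5 + 2.5·45 = 113; r = 114.4 − 113 = 1.4
x=50: ŷ = 0.5 + 2.5·50 = 125.5; r = 124.9 − 125.5 = -0.6
x=55: ŷ = 0.5 + 2.5·55 = 138; r = 138.2 − 138 = 0.2
x=60: ŷ = 0.5 + 2.5·60 = 150.5; r = 148.3 − 150.5 = -2.2
x=65: ŷ = 0.5 + 2.5·65 = 163; r = 165 − 163 = 2
SSE = 4 + 7.84 + 1.96 + 0.36 + 0.04 + 4.84 + 4 = 23.04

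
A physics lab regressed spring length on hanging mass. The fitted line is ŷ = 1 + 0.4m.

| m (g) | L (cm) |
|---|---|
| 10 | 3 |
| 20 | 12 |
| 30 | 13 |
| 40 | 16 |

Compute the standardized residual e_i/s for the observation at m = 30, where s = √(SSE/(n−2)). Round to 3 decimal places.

0.000

m=10: ŷ = 1 + 0.4·10 = 5; e = 3 − 5 = -2
m=20: ŷ = 1 + 0.4·20 = 9; e = 12 − 9 = 3
m=30: ŷ = 1 + 0.4·30 = 13; e = 13 − 13 = 0
m=40: ŷ = 1 + 0.4·40 = 17; e = 16 − 17 = -1
SSE = 4 + 9 + 0 + 1 = 14
s = √(14/2) = 2.64575
e/s = 0 / 2.64575 = 0.000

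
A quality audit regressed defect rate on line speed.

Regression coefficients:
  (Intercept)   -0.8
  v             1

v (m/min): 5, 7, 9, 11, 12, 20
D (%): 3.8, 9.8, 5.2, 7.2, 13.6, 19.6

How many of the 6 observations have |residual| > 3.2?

1

v=5: ŷ = -0.8 + 5 = 4.2; r = 3.8 − 4.2 = -0.4
v=7: ŷ = -0.8 + 7 = 6.2; r = 9.8 − 6.2 = 3.6
v=9: ŷ = -0.8 + 9 = 8.2; r = 5.2 − 8.2 = -3
v=11: ŷ = -0.8 + 11 = 10.2; r = 7.2 − 10.2 = -3
v=12: ŷ = -0.8 + 12 = 11.2; r = 13.6 − 11.2 = 2.4
v=20: ŷ = -0.8 + 20 = 19.2; r = 19.6 − 19.2 = 0.4
|r| > 3.2: v=7 (|r|=3.6) → 1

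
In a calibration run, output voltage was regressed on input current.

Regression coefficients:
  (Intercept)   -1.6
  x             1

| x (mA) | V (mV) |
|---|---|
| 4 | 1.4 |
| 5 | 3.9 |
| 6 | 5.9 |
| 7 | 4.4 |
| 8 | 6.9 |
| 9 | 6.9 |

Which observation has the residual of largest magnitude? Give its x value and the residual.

x = 6, e = 1.5

x=4: ŷ = -1.6 + 4 = 2.4; e = 1.4 − 2.4 = -1
x=5: ŷ = -1.6 + 5 = 3.4; e = 3.9 − 3.4 = 0.5
x=6: ŷ = -1.6 + 6 = 4.4; e = 5.9 − 4.4 = 1.5
x=7: ŷ = -1.6 + 7 = 5.4; e = 4.4 − 5.4 = -1
x=8: ŷ = -1.6 + 8 = 6.4; e = 6.9 − 6.4 = 0.5
x=9: ŷ = -1.6 + 9 = 7.4; e = 6.9 − 7.4 = -0.5
Largest |e| is 1.5 at x = 6, residual 1.5.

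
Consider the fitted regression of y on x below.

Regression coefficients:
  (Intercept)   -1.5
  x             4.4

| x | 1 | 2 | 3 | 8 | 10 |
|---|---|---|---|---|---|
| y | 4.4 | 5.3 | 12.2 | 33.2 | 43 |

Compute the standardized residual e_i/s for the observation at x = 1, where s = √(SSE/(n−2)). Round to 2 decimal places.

x=1: ŷ = -1.5 + 4.4·1 = 2.9; e = 4.4 − 2.9 = 1.5
x=2: ŷ = -1.5 + 4.4·2 = 7.3; e = 5.3 − 7.3 = -2
x=3: ŷ = -1.5 + 4.4·3 = 11.7; e = 12.2 − 11.7 = 0.5
x=8: ŷ = -1.5 + 4.4·8 = 33.7; e = 33.2 − 33.7 = -0.5
x=10: ŷ = -1.5 + 4.4·10 = 42.5; e = 43 − 42.5 = 0.5
SSE = 2.25 + 4 + 0.25 + 0.25 + 0.25 = 7
s = √(7/3) = 1.52753
e/s = 1.5 / 1.52753 = 0.98

0.98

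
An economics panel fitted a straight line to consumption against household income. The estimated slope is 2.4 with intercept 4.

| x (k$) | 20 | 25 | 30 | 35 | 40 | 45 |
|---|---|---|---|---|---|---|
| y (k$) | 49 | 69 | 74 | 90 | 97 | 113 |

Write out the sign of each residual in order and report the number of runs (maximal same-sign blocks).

6 runs

x=20: ŷ = 4 + 2.4·20 = 52; r = 49 − 52 = -3
x=25: ŷ = 4 + 2.4·25 = 64; r = 69 − 64 = 5
x=30: ŷ = 4 + 2.4·30 = 76; r = 74 − 76 = -2
x=35: ŷ = 4 + 2.4·35 = 88; r = 90 − 88 = 2
x=40: ŷ = 4 + 2.4·40 = 100; r = 97 − 100 = -3
x=45: ŷ = 4 + 2.4·45 = 112; r = 113 − 112 = 1
Signs: − + − + − +
Runs: −×1, +×1, −×1, +×1, −×1, +×1 → 6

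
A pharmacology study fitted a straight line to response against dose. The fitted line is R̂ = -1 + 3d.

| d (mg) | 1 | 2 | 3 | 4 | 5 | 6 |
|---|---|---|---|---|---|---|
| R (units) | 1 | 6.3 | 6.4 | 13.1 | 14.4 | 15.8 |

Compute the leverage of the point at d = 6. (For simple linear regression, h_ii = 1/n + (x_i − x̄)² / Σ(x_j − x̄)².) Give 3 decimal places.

d̄ = (1 + 2 + 3 + 4 + 5 + 6)/6 = 3.5
Σ(d − d̄)² = 6.25 + 2.25 + 0.25 + 0.25 + 2.25 + 6.25 = 17.5
h = 1/6 + (2.5)²/17.5 = 0.166667 + 0.357143 = 0.524

h = 0.524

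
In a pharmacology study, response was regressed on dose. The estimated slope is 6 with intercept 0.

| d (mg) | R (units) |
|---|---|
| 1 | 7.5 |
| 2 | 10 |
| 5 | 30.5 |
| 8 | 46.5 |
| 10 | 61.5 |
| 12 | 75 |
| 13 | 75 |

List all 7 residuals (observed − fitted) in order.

1.5, -2, 0.5, -1.5, 1.5, 3, -3

d=1: R̂ = 6·1 = 6; e = 7.5 − 6 = 1.5
d=2: R̂ = 6·2 = 12; e = 10 − 12 = -2
d=5: R̂ = 6·5 = 30; e = 30.5 − 30 = 0.5
d=8: R̂ = 6·8 = 48; e = 46.5 − 48 = -1.5
d=10: R̂ = 6·10 = 60; e = 61.5 − 60 = 1.5
d=12: R̂ = 6·12 = 72; e = 75 − 72 = 3
d=13: R̂ = 6·13 = 78; e = 75 − 78 = -3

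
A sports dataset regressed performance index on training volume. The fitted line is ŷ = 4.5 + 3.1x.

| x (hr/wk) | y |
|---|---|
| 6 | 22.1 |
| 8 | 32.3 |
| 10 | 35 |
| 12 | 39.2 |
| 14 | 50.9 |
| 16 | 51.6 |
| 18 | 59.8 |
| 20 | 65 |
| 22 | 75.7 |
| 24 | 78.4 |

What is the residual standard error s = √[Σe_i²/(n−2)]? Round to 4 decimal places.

x=6: ŷ = 4.5 + 3.1·6 = 23.1; e = 22.1 − 23.1 = -1
x=8: ŷ = 4.5 + 3.1·8 = 29.3; e = 32.3 − 29.3 = 3
x=10: ŷ = 4.5 + 3.1·10 = 35.5; e = 35 − 35.5 = -0.5
x=12: ŷ = 4.5 + 3.1·12 = 41.7; e = 39.2 − 41.7 = -2.5
x=14: ŷ = 4.5 + 3.1·14 = 47.9; e = 50.9 − 47.9 = 3
x=16: ŷ = 4.5 + 3.1·16 = 54.1; e = 51.6 − 54.1 = -2.5
x=18: ŷ = 4.5 + 3.1·18 = 60.3; e = 59.8 − 60.3 = -0.5
x=20: ŷ = 4.5 + 3.1·20 = 66.5; e = 65 − 66.5 = -1.5
x=22: ŷ = 4.5 + 3.1·22 = 72.7; e = 75.7 − 72.7 = 3
x=24: ŷ = 4.5 + 3.1·24 = 78.9; e = 78.4 − 78.9 = -0.5
SSE = 1 + 9 + 0.25 + 6.25 + 9 + 6.25 + 0.25 + 2.25 + 9 + 0.25 = 43.5
s = √(43.5/8) = √5.4375 ≈ 2.3318

s = 2.3318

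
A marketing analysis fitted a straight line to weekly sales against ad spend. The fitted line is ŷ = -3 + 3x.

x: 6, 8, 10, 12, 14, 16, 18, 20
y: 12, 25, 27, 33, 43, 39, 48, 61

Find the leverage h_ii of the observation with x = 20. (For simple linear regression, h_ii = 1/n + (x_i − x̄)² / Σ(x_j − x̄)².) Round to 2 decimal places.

h = 0.42

x̄ = (6 + 8 + 10 + 12 + 14 + 16 + 18 + 20)/8 = 13
Σ(x − x̄)² = 49 + 25 + 9 + 1 + 1 + 9 + 25 + 49 = 168
h = 1/8 + (7)²/168 = 0.125 + 0.291667 = 0.42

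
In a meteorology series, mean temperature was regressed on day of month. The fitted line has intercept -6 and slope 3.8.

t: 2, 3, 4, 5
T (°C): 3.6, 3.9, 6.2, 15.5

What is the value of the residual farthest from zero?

e = -3

t=2: ŷ = -6 + 3.8·2 = 1.6; e = 3.6 − 1.6 = 2
t=3: ŷ = -6 + 3.8·3 = 5.4; e = 3.9 − 5.4 = -1.5
t=4: ŷ = -6 + 3.8·4 = 9.2; e = 6.2 − 9.2 = -3
t=5: ŷ = -6 + 3.8·5 = 13; e = 15.5 − 13 = 2.5
Largest |e| is 3 at t = 4, residual -3.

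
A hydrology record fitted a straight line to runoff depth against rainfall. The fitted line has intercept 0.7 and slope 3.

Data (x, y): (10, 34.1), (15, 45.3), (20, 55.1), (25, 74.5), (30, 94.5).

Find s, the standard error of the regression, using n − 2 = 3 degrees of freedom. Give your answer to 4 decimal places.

x=10: ŷ = 0.7 + 3·10 = 30.7; e = 34.1 − 30.7 = 3.4
x=15: ŷ = 0.7 + 3·15 = 45.7; e = 45.3 − 45.7 = -0.4
x=20: ŷ = 0.7 + 3·20 = 60.7; e = 55.1 − 60.7 = -5.6
x=25: ŷ = 0.7 + 3·25 = 75.7; e = 74.5 − 75.7 = -1.2
x=30: ŷ = 0.7 + 3·30 = 90.7; e = 94.5 − 90.7 = 3.8
SSE = 11.56 + 0.16 + 31.36 + 1.44 + 14.44 = 58.96
s = √(58.96/3) = √19.6533 ≈ 4.4332

s = 4.4332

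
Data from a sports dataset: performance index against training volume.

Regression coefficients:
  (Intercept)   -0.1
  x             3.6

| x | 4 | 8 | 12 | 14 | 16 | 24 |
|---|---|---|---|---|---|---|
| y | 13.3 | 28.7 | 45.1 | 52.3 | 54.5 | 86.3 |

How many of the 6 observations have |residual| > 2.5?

1

x=4: ŷ = -0.1 + 3.6·4 = 14.3; r = 13.3 − 14.3 = -1
x=8: ŷ = -0.1 + 3.6·8 = 28.7; r = 28.7 − 28.7 = 0
x=12: ŷ = -0.1 + 3.6·12 = 43.1; r = 45.1 − 43.1 = 2
x=14: ŷ = -0.1 + 3.6·14 = 50.3; r = 52.3 − 50.3 = 2
x=16: ŷ = -0.1 + 3.6·16 = 57.5; r = 54.5 − 57.5 = -3
x=24: ŷ = -0.1 + 3.6·24 = 86.3; r = 86.3 − 86.3 = 0
|r| > 2.5: x=16 (|r|=3) → 1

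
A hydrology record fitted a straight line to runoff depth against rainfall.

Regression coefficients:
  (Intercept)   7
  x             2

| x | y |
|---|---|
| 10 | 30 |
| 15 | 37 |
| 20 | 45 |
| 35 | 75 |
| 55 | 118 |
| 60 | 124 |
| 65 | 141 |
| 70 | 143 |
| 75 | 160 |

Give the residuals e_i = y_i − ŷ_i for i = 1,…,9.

x=10: ŷ = 7 + 2·10 = 27; e = 30 − 27 = 3
x=15: ŷ = 7 + 2·15 = 37; e = 37 − 37 = 0
x=20: ŷ = 7 + 2·20 = 47; e = 45 − 47 = -2
x=35: ŷ = 7 + 2·35 = 77; e = 75 − 77 = -2
x=55: ŷ = 7 + 2·55 = 117; e = 118 − 117 = 1
x=60: ŷ = 7 + 2·60 = 127; e = 124 − 127 = -3
x=65: ŷ = 7 + 2·65 = 137; e = 141 − 137 = 4
x=70: ŷ = 7 + 2·70 = 147; e = 143 − 147 = -4
x=75: ŷ = 7 + 2·75 = 157; e = 160 − 157 = 3

3, 0, -2, -2, 1, -3, 4, -4, 3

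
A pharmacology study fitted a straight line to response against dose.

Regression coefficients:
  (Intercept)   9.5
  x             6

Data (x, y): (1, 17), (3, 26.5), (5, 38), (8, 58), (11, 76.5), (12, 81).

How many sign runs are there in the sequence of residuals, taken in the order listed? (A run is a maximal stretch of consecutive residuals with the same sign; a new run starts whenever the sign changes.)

4 runs

x=1: ŷ = 9.5 + 6·1 = 15.5; r = 17 − 15.5 = 1.5
x=3: ŷ = 9.5 + 6·3 = 27.5; r = 26.5 − 27.5 = -1
x=5: ŷ = 9.5 + 6·5 = 39.5; r = 38 − 39.5 = -1.5
x=8: ŷ = 9.5 + 6·8 = 57.5; r = 58 − 57.5 = 0.5
x=11: ŷ = 9.5 + 6·11 = 75.5; r = 76.5 − 75.5 = 1
x=12: ŷ = 9.5 + 6·12 = 81.5; r = 81 − 81.5 = -0.5
Signs: + − − + + −
Runs: +×1, −×2, +×2, −×1 → 4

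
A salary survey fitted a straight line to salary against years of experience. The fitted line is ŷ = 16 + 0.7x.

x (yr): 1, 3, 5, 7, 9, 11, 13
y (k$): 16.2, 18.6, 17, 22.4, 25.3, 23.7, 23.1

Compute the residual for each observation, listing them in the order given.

-0.5, 0.5, -2.5, 1.5, 3, 0, -2

x=1: ŷ = 16 + 0.7·1 = 16.7; e = 16.2 − 16.7 = -0.5
x=3: ŷ = 16 + 0.7·3 = 18.1; e = 18.6 − 18.1 = 0.5
x=5: ŷ = 16 + 0.7·5 = 19.5; e = 17 − 19.5 = -2.5
x=7: ŷ = 16 + 0.7·7 = 20.9; e = 22.4 − 20.9 = 1.5
x=9: ŷ = 16 + 0.7·9 = 22.3; e = 25.3 − 22.3 = 3
x=11: ŷ = 16 + 0.7·11 = 23.7; e = 23.7 − 23.7 = 0
x=13: ŷ = 16 + 0.7·13 = 25.1; e = 23.1 − 25.1 = -2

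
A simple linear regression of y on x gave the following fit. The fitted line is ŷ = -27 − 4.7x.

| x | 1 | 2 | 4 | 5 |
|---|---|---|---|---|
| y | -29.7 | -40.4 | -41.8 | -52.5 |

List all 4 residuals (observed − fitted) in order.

2, -4, 4, -2

x=1: ŷ = -27 − 4.7·1 = -31.7; e = -29.7 − (-31.7) = 2
x=2: ŷ = -27 − 4.7·2 = -36.4; e = -40.4 − (-36.4) = -4
x=4: ŷ = -27 − 4.7·4 = -45.8; e = -41.8 − (-45.8) = 4
x=5: ŷ = -27 − 4.7·5 = -50.5; e = -52.5 − (-50.5) = -2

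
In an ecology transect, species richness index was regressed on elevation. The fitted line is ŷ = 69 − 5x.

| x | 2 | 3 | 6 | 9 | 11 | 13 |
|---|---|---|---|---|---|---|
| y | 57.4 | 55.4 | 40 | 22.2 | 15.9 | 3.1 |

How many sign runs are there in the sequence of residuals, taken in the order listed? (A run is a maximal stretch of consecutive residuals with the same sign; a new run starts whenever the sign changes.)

x=2: ŷ = 69 − 5·2 = 59; r = 57.4 − 59 = -1.6
x=3: ŷ = 69 − 5·3 = 54; r = 55.4 − 54 = 1.4
x=6: ŷ = 69 − 5·6 = 39; r = 40 − 39 = 1
x=9: ŷ = 69 − 5·9 = 24; r = 22.2 − 24 = -1.8
x=11: ŷ = 69 − 5·11 = 14; r = 15.9 − 14 = 1.9
x=13: ŷ = 69 − 5·13 = 4; r = 3.1 − 4 = -0.9
Signs: − + + − + −
Runs: −×1, +×2, −×1, +×1, −×1 → 5

5 runs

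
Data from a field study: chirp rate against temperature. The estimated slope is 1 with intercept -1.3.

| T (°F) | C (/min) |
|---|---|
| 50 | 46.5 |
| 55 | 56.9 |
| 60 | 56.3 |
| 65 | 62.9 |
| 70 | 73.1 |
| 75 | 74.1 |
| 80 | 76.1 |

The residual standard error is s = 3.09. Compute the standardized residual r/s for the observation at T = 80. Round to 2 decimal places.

-0.84

Ĉ = -1.3 + 80 = 78.7
r = 76.1 − 78.7 = -2.6
r/s = -2.6 / 3.09 = -0.84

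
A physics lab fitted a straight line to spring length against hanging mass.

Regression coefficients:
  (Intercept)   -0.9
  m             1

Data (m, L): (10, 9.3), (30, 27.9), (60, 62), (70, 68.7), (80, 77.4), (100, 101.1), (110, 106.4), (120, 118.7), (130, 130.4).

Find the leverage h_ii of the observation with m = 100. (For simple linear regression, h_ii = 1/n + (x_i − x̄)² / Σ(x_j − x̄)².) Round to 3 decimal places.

m̄ = (10 + 30 + 60 + 70 + 80 + 100 + 110 + 120 + 130)/9 = 78.8889
Σ(m − m̄)² = 4745.68 + 2390.12 + 356.79 + 79.0123 + 1.23457 + 445.679 + 967.901 + 1690.12 + 2612.35 = 13288.9
h = 1/9 + (21.1111)²/13288.9 = 0.111111 + 0.0335377 = 0.145

h = 0.145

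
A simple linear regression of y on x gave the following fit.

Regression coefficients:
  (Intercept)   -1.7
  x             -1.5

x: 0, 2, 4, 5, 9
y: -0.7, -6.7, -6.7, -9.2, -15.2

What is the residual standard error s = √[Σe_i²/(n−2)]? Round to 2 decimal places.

x=0: ŷ = -1.7 − 1.5·0 = -1.7; e = -0.7 − (-1.7) = 1
x=2: ŷ = -1.7 − 1.5·2 = -4.7; e = -6.7 − (-4.7) = -2
x=4: ŷ = -1.7 − 1.5·4 = -7.7; e = -6.7 − (-7.7) = 1
x=5: ŷ = -1.7 − 1.5·5 = -9.2; e = -9.2 − (-9.2) = 0
x=9: ŷ = -1.7 − 1.5·9 = -15.2; e = -15.2 − (-15.2) = 0
SSE = 1 + 4 + 1 + 0 + 0 = 6
s = √(6/3) = √2 ≈ 1.41

s = 1.41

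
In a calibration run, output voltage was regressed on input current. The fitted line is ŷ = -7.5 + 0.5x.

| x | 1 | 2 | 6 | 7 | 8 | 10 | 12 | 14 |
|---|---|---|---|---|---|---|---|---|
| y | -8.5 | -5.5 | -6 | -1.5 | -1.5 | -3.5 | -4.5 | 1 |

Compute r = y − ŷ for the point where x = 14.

r = 1.5

ŷ = -7.5 + 0.5·14 = -0.5
r = 1 − (-0.5) = 1.5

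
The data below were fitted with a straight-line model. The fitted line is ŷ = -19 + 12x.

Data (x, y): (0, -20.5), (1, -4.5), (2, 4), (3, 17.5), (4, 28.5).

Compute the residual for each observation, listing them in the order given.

x=0: ŷ = -19 + 12·0 = -19; e = -20.5 − (-19) = -1.5
x=1: ŷ = -19 + 12·1 = -7; e = -4.5 − (-7) = 2.5
x=2: ŷ = -19 + 12·2 = 5; e = 4 − 5 = -1
x=3: ŷ = -19 + 12·3 = 17; e = 17.5 − 17 = 0.5
x=4: ŷ = -19 + 12·4 = 29; e = 28.5 − 29 = -0.5

-1.5, 2.5, -1, 0.5, -0.5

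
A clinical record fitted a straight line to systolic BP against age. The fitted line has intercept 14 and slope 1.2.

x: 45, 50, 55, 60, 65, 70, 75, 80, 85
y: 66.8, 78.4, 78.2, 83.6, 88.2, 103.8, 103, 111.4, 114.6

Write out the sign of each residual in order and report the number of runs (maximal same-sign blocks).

7 runs

x=45: ŷ = 14 + 1.2·45 = 68; r = 66.8 − 68 = -1.2
x=50: ŷ = 14 + 1.2·50 = 74; r = 78.4 − 74 = 4.4
x=55: ŷ = 14 + 1.2·55 = 80; r = 78.2 − 80 = -1.8
x=60: ŷ = 14 + 1.2·60 = 86; r = 83.6 − 86 = -2.4
x=65: ŷ = 14 + 1.2·65 = 92; r = 88.2 − 92 = -3.8
x=70: ŷ = 14 + 1.2·70 = 98; r = 103.8 − 98 = 5.8
x=75: ŷ = 14 + 1.2·75 = 104; r = 103 − 104 = -1
x=80: ŷ = 14 + 1.2·80 = 110; r = 111.4 − 110 = 1.4
x=85: ŷ = 14 + 1.2·85 = 116; r = 114.6 − 116 = -1.4
Signs: − + − − − + − + −
Runs: −×1, +×1, −×3, +×1, −×1, +×1, −×1 → 7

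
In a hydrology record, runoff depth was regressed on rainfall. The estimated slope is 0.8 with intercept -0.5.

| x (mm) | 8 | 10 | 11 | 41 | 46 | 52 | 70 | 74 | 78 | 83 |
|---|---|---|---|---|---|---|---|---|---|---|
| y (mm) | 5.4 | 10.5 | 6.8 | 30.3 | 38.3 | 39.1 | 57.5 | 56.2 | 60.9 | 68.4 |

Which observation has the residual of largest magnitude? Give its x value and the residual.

x=8: ŷ = -0.5 + 0.8·8 = 5.9; r = 5.4 − 5.9 = -0.5
x=10: ŷ = -0.5 + 0.8·10 = 7.5; r = 10.5 − 7.5 = 3
x=11: ŷ = -0.5 + 0.8·11 = 8.3; r = 6.8 − 8.3 = -1.5
x=41: ŷ = -0.5 + 0.8·41 = 32.3; r = 30.3 − 32.3 = -2
x=46: ŷ = -0.5 + 0.8·46 = 36.3; r = 38.3 − 36.3 = 2
x=52: ŷ = -0.5 + 0.8·52 = 41.1; r = 39.1 − 41.1 = -2
x=70: ŷ = -0.5 + 0.8·70 = 55.5; r = 57.5 − 55.5 = 2
x=74: ŷ = -0.5 + 0.8·74 = 58.7; r = 56.2 − 58.7 = -2.5
x=78: ŷ = -0.5 + 0.8·78 = 61.9; r = 60.9 − 61.9 = -1
x=83: ŷ = -0.5 + 0.8·83 = 65.9; r = 68.4 − 65.9 = 2.5
Largest |r| is 3 at x = 10, residual 3.

x = 10, r = 3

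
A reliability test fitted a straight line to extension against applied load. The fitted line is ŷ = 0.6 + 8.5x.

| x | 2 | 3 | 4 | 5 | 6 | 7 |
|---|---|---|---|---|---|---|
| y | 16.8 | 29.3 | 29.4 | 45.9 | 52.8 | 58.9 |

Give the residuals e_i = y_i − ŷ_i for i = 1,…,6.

x=2: ŷ = 0.6 + 8.5·2 = 17.6; e = 16.8 − 17.6 = -0.8
x=3: ŷ = 0.6 + 8.5·3 = 26.1; e = 29.3 − 26.1 = 3.2
x=4: ŷ = 0.6 + 8.5·4 = 34.6; e = 29.4 − 34.6 = -5.2
x=5: ŷ = 0.6 + 8.5·5 = 43.1; e = 45.9 − 43.1 = 2.8
x=6: ŷ = 0.6 + 8.5·6 = 51.6; e = 52.8 − 51.6 = 1.2
x=7: ŷ = 0.6 + 8.5·7 = 60.1; e = 58.9 − 60.1 = -1.2

-0.8, 3.2, -5.2, 2.8, 1.2, -1.2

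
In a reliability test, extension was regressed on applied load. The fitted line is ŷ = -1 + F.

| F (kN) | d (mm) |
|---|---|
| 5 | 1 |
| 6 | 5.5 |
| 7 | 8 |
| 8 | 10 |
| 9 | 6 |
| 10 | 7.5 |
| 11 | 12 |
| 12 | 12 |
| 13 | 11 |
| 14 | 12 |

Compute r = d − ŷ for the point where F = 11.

ŷ = -1 + 11 = 10
r = 12 − 10 = 2

r = 2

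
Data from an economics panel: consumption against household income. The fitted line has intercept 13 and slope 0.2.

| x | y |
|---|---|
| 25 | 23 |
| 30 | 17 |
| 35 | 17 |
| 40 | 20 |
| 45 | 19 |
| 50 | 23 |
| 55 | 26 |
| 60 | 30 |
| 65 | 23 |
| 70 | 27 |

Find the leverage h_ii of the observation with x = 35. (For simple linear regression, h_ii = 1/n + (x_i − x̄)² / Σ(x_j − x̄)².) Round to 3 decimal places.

x̄ = (25 + 30 + 35 + 40 + 45 + 50 + 55 + 60 + 65 + 70)/10 = 47.5
Σ(x − x̄)² = 506.25 + 306.25 + 156.25 + 56.25 + 6.25 + 6.25 + 56.25 + 156.25 + 306.25 + 506.25 = 2062.5
h = 1/10 + (-12.5)²/2062.5 = 0.1 + 0.0757576 = 0.176

h = 0.176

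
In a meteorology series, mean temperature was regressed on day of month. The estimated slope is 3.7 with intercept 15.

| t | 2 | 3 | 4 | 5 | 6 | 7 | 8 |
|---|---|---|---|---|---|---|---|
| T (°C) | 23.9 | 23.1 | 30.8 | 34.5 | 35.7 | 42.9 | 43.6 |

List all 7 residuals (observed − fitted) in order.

1.5, -3, 1, 1, -1.5, 2, -1

t=2: ŷ = 15 + 3.7·2 = 22.4; r = 23.9 − 22.4 = 1.5
t=3: ŷ = 15 + 3.7·3 = 26.1; r = 23.1 − 26.1 = -3
t=4: ŷ = 15 + 3.7·4 = 29.8; r = 30.8 − 29.8 = 1
t=5: ŷ = 15 + 3.7·5 = 33.5; r = 34.5 − 33.5 = 1
t=6: ŷ = 15 + 3.7·6 = 37.2; r = 35.7 − 37.2 = -1.5
t=7: ŷ = 15 + 3.7·7 = 40.9; r = 42.9 − 40.9 = 2
t=8: ŷ = 15 + 3.7·8 = 44.6; r = 43.6 − 44.6 = -1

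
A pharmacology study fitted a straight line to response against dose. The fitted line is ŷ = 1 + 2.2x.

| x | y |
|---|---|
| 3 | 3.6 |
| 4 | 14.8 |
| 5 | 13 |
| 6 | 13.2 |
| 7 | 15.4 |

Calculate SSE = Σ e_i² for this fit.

SSE = 44

x=3: ŷ = 1 + 2.2·3 = 7.6; e = 3.6 − 7.6 = -4
x=4: ŷ = 1 + 2.2·4 = 9.8; e = 14.8 − 9.8 = 5
x=5: ŷ = 1 + 2.2·5 = 12; e = 13 − 12 = 1
x=6: ŷ = 1 + 2.2·6 = 14.2; e = 13.2 − 14.2 = -1
x=7: ŷ = 1 + 2.2·7 = 16.4; e = 15.4 − 16.4 = -1
SSE = 16 + 25 + 1 + 1 + 1 = 44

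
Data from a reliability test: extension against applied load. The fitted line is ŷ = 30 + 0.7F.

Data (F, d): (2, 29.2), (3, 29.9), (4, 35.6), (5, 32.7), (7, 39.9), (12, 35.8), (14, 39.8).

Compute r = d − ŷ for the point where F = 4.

r = 2.8

ŷ = 30 + 0.7·4 = 32.8
r = 35.6 − 32.8 = 2.8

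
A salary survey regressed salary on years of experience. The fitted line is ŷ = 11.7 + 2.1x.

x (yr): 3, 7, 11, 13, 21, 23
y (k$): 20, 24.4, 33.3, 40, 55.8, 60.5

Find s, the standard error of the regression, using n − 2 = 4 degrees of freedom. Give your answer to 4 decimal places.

s = 1.6956

x=3: ŷ = 11.7 + 2.1·3 = 18; e = 20 − 18 = 2
x=7: ŷ = 11.7 + 2.1·7 = 26.4; e = 24.4 − 26.4 = -2
x=11: ŷ = 11.7 + 2.1·11 = 34.8; e = 33.3 − 34.8 = -1.5
x=13: ŷ = 11.7 + 2.1·13 = 39; e = 40 − 39 = 1
x=21: ŷ = 11.7 + 2.1·21 = 55.8; e = 55.8 − 55.8 = 0
x=23: ŷ = 11.7 + 2.1·23 = 60; e = 60.5 − 60 = 0.5
SSE = 4 + 4 + 2.25 + 1 + 0 + 0.25 = 11.5
s = √(11.5/4) = √2.875 ≈ 1.6956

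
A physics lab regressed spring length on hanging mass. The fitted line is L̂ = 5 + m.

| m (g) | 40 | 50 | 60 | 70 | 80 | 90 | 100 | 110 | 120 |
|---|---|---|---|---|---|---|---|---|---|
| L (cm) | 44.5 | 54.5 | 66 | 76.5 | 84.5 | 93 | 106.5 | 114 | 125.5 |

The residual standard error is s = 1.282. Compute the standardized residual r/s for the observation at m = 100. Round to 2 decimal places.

1.17

L̂ = 5 + 100 = 105
r = 106.5 − 105 = 1.5
r/s = 1.5 / 1.282 = 1.17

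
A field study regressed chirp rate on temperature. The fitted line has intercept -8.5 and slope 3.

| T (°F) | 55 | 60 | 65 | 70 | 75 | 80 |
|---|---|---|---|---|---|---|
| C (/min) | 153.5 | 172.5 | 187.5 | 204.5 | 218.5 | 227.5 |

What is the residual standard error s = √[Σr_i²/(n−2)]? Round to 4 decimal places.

s = 3.1623

T=55: ŷ = -8.5 + 3·55 = 156.5; r = 153.5 − 156.5 = -3
T=60: ŷ = -8.5 + 3·60 = 171.5; r = 172.5 − 171.5 = 1
T=65: ŷ = -8.5 + 3·65 = 186.5; r = 187.5 − 186.5 = 1
T=70: ŷ = -8.5 + 3·70 = 201.5; r = 204.5 − 201.5 = 3
T=75: ŷ = -8.5 + 3·75 = 216.5; r = 218.5 − 216.5 = 2
T=80: ŷ = -8.5 + 3·80 = 231.5; r = 227.5 − 231.5 = -4
SSE = 9 + 1 + 1 + 9 + 4 + 16 = 40
s = √(40/4) = √10 ≈ 3.1623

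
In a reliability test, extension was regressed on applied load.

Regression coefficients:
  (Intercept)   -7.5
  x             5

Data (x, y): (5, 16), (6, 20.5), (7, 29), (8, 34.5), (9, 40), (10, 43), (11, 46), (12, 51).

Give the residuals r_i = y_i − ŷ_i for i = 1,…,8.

-1.5, -2, 1.5, 2, 2.5, 0.5, -1.5, -1.5

x=5: ŷ = -7.5 + 5·5 = 17.5; r = 16 − 17.5 = -1.5
x=6: ŷ = -7.5 + 5·6 = 22.5; r = 20.5 − 22.5 = -2
x=7: ŷ = -7.5 + 5·7 = 27.5; r = 29 − 27.5 = 1.5
x=8: ŷ = -7.5 + 5·8 = 32.5; r = 34.5 − 32.5 = 2
x=9: ŷ = -7.5 + 5·9 = 37.5; r = 40 − 37.5 = 2.5
x=10: ŷ = -7.5 + 5·10 = 42.5; r = 43 − 42.5 = 0.5
x=11: ŷ = -7.5 + 5·11 = 47.5; r = 46 − 47.5 = -1.5
x=12: ŷ = -7.5 + 5·12 = 52.5; r = 51 − 52.5 = -1.5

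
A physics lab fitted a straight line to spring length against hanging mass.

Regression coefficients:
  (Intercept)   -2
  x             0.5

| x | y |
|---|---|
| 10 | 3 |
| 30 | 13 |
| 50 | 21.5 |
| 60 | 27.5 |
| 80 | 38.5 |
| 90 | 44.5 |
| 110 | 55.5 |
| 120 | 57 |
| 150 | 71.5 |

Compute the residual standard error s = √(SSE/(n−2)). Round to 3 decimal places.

x=10: ŷ = -2 + 0.5·10 = 3; e = 3 − 3 = 0
x=30: ŷ = -2 + 0.5·30 = 13; e = 13 − 13 = 0
x=50: ŷ = -2 + 0.5·50 = 23; e = 21.5 − 23 = -1.5
x=60: ŷ = -2 + 0.5·60 = 28; e = 27.5 − 28 = -0.5
x=80: ŷ = -2 + 0.5·80 = 38; e = 38.5 − 38 = 0.5
x=90: ŷ = -2 + 0.5·90 = 43; e = 44.5 − 43 = 1.5
x=110: ŷ = -2 + 0.5·110 = 53; e = 55.5 − 53 = 2.5
x=120: ŷ = -2 + 0.5·120 = 58; e = 57 − 58 = -1
x=150: ŷ = -2 + 0.5·150 = 73; e = 71.5 − 73 = -1.5
SSE = 0 + 0 + 2.25 + 0.25 + 0.25 + 2.25 + 6.25 + 1 + 2.25 = 14.5
s = √(14.5/7) = √2.07143 ≈ 1.439

s = 1.439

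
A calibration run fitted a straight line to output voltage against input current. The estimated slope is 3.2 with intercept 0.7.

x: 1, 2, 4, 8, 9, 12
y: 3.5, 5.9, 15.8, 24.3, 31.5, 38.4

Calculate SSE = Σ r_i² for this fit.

SSE = 15.38

x=1: ŷ = 0.7 + 3.2·1 = 3.9; r = 3.5 − 3.9 = -0.4
x=2: ŷ = 0.7 + 3.2·2 = 7.1; r = 5.9 − 7.1 = -1.2
x=4: ŷ = 0.7 + 3.2·4 = 13.5; r = 15.8 − 13.5 = 2.3
x=8: ŷ = 0.7 + 3.2·8 = 26.3; r = 24.3 − 26.3 = -2
x=9: ŷ = 0.7 + 3.2·9 = 29.5; r = 31.5 − 29.5 = 2
x=12: ŷ = 0.7 + 3.2·12 = 39.1; r = 38.4 − 39.1 = -0.7
SSE = 0.16 + 1.44 + 5.29 + 4 + 4 + 0.49 = 15.38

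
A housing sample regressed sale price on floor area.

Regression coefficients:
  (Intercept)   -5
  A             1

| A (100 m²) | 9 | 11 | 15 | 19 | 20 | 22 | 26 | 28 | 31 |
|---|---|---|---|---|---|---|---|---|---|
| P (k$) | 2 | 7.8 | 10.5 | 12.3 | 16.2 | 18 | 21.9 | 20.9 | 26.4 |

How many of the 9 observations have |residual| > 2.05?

A=9: ŷ = -5 + 9 = 4; r = 2 − 4 = -2
A=11: ŷ = -5 + 11 = 6; r = 7.8 − 6 = 1.8
A=15: ŷ = -5 + 15 = 10; r = 10.5 − 10 = 0.5
A=19: ŷ = -5 + 19 = 14; r = 12.3 − 14 = -1.7
A=20: ŷ = -5 + 20 = 15; r = 16.2 − 15 = 1.2
A=22: ŷ = -5 + 22 = 17; r = 18 − 17 = 1
A=26: ŷ = -5 + 26 = 21; r = 21.9 − 21 = 0.9
A=28: ŷ = -5 + 28 = 23; r = 20.9 − 23 = -2.1
A=31: ŷ = -5 + 31 = 26; r = 26.4 − 26 = 0.4
|r| > 2.05: A=28 (|r|=2.1) → 1

1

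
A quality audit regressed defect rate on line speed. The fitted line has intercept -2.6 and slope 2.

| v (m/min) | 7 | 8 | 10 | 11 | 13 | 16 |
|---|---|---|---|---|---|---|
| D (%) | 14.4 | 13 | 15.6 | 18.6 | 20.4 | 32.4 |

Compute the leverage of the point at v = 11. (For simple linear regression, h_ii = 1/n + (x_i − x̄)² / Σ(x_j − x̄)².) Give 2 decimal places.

v̄ = (7 + 8 + 10 + 11 + 13 + 16)/6 = 10.8333
Σ(v − v̄)² = 14.6944 + 8.02778 + 0.694444 + 0.0277778 + 4.69444 + 26.6944 = 54.8333
h = 1/6 + (0.166667)²/54.8333 = 0.166667 + 0.000506586 = 0.17

h = 0.17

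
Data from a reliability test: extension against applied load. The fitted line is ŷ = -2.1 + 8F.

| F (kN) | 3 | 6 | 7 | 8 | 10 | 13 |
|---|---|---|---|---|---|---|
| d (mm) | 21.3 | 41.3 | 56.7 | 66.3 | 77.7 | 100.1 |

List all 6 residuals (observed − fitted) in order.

-0.6, -4.6, 2.8, 4.4, -0.2, -1.8

F=3: ŷ = -2.1 + 8·3 = 21.9; e = 21.3 − 21.9 = -0.6
F=6: ŷ = -2.1 + 8·6 = 45.9; e = 41.3 − 45.9 = -4.6
F=7: ŷ = -2.1 + 8·7 = 53.9; e = 56.7 − 53.9 = 2.8
F=8: ŷ = -2.1 + 8·8 = 61.9; e = 66.3 − 61.9 = 4.4
F=10: ŷ = -2.1 + 8·10 = 77.9; e = 77.7 − 77.9 = -0.2
F=13: ŷ = -2.1 + 8·13 = 101.9; e = 100.1 − 101.9 = -1.8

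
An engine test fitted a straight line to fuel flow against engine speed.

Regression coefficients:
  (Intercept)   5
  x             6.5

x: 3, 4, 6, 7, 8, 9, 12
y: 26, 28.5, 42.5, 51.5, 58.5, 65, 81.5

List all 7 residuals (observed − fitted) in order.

x=3: ŷ = 5 + 6.5·3 = 24.5; e = 26 − 24.5 = 1.5
x=4: ŷ = 5 + 6.5·4 = 31; e = 28.5 − 31 = -2.5
x=6: ŷ = 5 + 6.5·6 = 44; e = 42.5 − 44 = -1.5
x=7: ŷ = 5 + 6.5·7 = 50.5; e = 51.5 − 50.5 = 1
x=8: ŷ = 5 + 6.5·8 = 57; e = 58.5 − 57 = 1.5
x=9: ŷ = 5 + 6.5·9 = 63.5; e = 65 − 63.5 = 1.5
x=12: ŷ = 5 + 6.5·12 = 83; e = 81.5 − 83 = -1.5

1.5, -2.5, -1.5, 1, 1.5, 1.5, -1.5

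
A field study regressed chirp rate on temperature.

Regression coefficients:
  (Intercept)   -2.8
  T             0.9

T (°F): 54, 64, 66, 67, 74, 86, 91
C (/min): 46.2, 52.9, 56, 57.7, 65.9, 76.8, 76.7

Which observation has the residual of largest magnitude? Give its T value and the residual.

T=54: Ĉ = -2.8 + 0.9·54 = 45.8; e = 46.2 − 45.8 = 0.4
T=64: Ĉ = -2.8 + 0.9·64 = 54.8; e = 52.9 − 54.8 = -1.9
T=66: Ĉ = -2.8 + 0.9·66 = 56.6; e = 56 − 56.6 = -0.6
T=67: Ĉ = -2.8 + 0.9·67 = 57.5; e = 57.7 − 57.5 = 0.2
T=74: Ĉ = -2.8 + 0.9·74 = 63.8; e = 65.9 − 63.8 = 2.1
T=86: Ĉ = -2.8 + 0.9·86 = 74.6; e = 76.8 − 74.6 = 2.2
T=91: Ĉ = -2.8 + 0.9·91 = 79.1; e = 76.7 − 79.1 = -2.4
Largest |e| is 2.4 at T = 91, residual -2.4.

T = 91, e = -2.4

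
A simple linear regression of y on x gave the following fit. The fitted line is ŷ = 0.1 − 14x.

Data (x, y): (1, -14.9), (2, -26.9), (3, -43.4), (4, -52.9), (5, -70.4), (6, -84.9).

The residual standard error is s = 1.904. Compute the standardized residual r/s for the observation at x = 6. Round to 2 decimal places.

-0.53

ŷ = 0.1 − 14·6 = -83.9
r = -84.9 − (-83.9) = -1
r/s = -1 / 1.904 = -0.53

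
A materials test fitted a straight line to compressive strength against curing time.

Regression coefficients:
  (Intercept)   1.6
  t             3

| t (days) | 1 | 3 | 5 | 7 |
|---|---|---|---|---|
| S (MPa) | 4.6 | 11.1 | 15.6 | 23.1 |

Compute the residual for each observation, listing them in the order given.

t=1: ŷ = 1.6 + 3·1 = 4.6; r = 4.6 − 4.6 = 0
t=3: ŷ = 1.6 + 3·3 = 10.6; r = 11.1 − 10.6 = 0.5
t=5: ŷ = 1.6 + 3·5 = 16.6; r = 15.6 − 16.6 = -1
t=7: ŷ = 1.6 + 3·7 = 22.6; r = 23.1 − 22.6 = 0.5

0, 0.5, -1, 0.5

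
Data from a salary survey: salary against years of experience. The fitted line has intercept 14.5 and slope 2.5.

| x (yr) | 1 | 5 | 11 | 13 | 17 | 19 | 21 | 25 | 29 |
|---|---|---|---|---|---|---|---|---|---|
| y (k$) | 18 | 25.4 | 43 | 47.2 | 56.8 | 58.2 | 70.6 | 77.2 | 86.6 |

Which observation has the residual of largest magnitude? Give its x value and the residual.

x = 19, r = -3.8

x=1: ŷ = 14.5 + 2.5·1 = 17; r = 18 − 17 = 1
x=5: ŷ = 14.5 + 2.5·5 = 27; r = 25.4 − 27 = -1.6
x=11: ŷ = 14.5 + 2.5·11 = 42; r = 43 − 42 = 1
x=13: ŷ = 14.5 + 2.5·13 = 47; r = 47.2 − 47 = 0.2
x=17: ŷ = 14.5 + 2.5·17 = 57; r = 56.8 − 57 = -0.2
x=19: ŷ = 14.5 + 2.5·19 = 62; r = 58.2 − 62 = -3.8
x=21: ŷ = 14.5 + 2.5·21 = 67; r = 70.6 − 67 = 3.6
x=25: ŷ = 14.5 + 2.5·25 = 77; r = 77.2 − 77 = 0.2
x=29: ŷ = 14.5 + 2.5·29 = 87; r = 86.6 − 87 = -0.4
Largest |r| is 3.8 at x = 19, residual -3.8.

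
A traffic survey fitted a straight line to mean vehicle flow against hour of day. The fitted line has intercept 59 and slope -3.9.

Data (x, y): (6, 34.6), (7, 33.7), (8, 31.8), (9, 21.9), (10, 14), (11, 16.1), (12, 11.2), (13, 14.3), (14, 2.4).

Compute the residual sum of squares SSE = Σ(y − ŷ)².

x=6: ŷ = 59 − 3.9·6 = 35.6; e = 34.6 − 35.6 = -1
x=7: ŷ = 59 − 3.9·7 = 31.7; e = 33.7 − 31.7 = 2
x=8: ŷ = 59 − 3.9·8 = 27.8; e = 31.8 − 27.8 = 4
x=9: ŷ = 59 − 3.9·9 = 23.9; e = 21.9 − 23.9 = -2
x=10: ŷ = 59 − 3.9·10 = 20; e = 14 − 20 = -6
x=11: ŷ = 59 − 3.9·11 = 16.1; e = 16.1 − 16.1 = 0
x=12: ŷ = 59 − 3.9·12 = 12.2; e = 11.2 − 12.2 = -1
x=13: ŷ = 59 − 3.9·13 = 8.3; e = 14.3 − 8.3 = 6
x=14: ŷ = 59 − 3.9·14 = 4.4; e = 2.4 − 4.4 = -2
SSE = 1 + 4 + 16 + 4 + 36 + 0 + 1 + 36 + 4 = 102

SSE = 102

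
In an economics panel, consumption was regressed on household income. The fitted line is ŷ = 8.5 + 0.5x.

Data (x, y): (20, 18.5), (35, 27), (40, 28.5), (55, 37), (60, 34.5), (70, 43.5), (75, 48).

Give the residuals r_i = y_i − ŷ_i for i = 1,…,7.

x=20: ŷ = 8.5 + 0.5·20 = 18.5; r = 18.5 − 18.5 = 0
x=35: ŷ = 8.5 + 0.5·35 = 26; r = 27 − 26 = 1
x=40: ŷ = 8.5 + 0.5·40 = 28.5; r = 28.5 − 28.5 = 0
x=55: ŷ = 8.5 + 0.5·55 = 36; r = 37 − 36 = 1
x=60: ŷ = 8.5 + 0.5·60 = 38.5; r = 34.5 − 38.5 = -4
x=70: ŷ = 8.5 + 0.5·70 = 43.5; r = 43.5 − 43.5 = 0
x=75: ŷ = 8.5 + 0.5·75 = 46; r = 48 − 46 = 2

0, 1, 0, 1, -4, 0, 2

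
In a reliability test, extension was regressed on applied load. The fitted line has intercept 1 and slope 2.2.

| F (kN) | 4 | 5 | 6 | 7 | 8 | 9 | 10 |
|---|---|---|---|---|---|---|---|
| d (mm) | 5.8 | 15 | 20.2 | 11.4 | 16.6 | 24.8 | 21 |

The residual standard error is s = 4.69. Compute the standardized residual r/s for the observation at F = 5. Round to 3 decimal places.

0.640

ŷ = 1 + 2.2·5 = 12
r = 15 − 12 = 3
r/s = 3 / 4.69 = 0.640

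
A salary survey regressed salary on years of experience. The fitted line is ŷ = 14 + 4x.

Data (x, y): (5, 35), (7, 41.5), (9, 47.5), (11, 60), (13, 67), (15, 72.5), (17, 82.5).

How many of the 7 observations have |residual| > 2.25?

x=5: ŷ = 14 + 4·5 = 34; e = 35 − 34 = 1
x=7: ŷ = 14 + 4·7 = 42; e = 41.5 − 42 = -0.5
x=9: ŷ = 14 + 4·9 = 50; e = 47.5 − 50 = -2.5
x=11: ŷ = 14 + 4·11 = 58; e = 60 − 58 = 2
x=13: ŷ = 14 + 4·13 = 66; e = 67 − 66 = 1
x=15: ŷ = 14 + 4·15 = 74; e = 72.5 − 74 = -1.5
x=17: ŷ = 14 + 4·17 = 82; e = 82.5 − 82 = 0.5
|e| > 2.25: x=9 (|e|=2.5) → 1

1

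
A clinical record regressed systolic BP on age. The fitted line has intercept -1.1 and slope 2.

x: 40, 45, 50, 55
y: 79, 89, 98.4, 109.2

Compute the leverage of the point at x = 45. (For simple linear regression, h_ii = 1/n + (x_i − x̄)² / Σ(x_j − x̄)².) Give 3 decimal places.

x̄ = (40 + 45 + 50 + 55)/4 = 47.5
Σ(x − x̄)² = 56.25 + 6.25 + 6.25 + 56.25 = 125
h = 1/4 + (-2.5)²/125 = 0.25 + 0.05 = 0.300

h = 0.300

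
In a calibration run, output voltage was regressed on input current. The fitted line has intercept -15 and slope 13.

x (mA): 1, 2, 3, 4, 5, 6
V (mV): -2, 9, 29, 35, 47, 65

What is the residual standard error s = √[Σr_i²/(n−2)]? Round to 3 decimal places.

s = 3.391

x=1: ŷ = -15 + 13·1 = -2; r = -2 − (-2) = 0
x=2: ŷ = -15 + 13·2 = 11; r = 9 − 11 = -2
x=3: ŷ = -15 + 13·3 = 24; r = 29 − 24 = 5
x=4: ŷ = -15 + 13·4 = 37; r = 35 − 37 = -2
x=5: ŷ = -15 + 13·5 = 50; r = 47 − 50 = -3
x=6: ŷ = -15 + 13·6 = 63; r = 65 − 63 = 2
SSE = 0 + 4 + 25 + 4 + 9 + 4 = 46
s = √(46/4) = √11.5 ≈ 3.391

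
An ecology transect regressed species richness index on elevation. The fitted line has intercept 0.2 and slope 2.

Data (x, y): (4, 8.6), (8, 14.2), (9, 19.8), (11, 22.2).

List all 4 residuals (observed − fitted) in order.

x=4: ŷ = 0.2 + 2·4 = 8.2; e = 8.6 − 8.2 = 0.4
x=8: ŷ = 0.2 + 2·8 = 16.2; e = 14.2 − 16.2 = -2
x=9: ŷ = 0.2 + 2·9 = 18.2; e = 19.8 − 18.2 = 1.6
x=11: ŷ = 0.2 + 2·11 = 22.2; e = 22.2 − 22.2 = 0

0.4, -2, 1.6, 0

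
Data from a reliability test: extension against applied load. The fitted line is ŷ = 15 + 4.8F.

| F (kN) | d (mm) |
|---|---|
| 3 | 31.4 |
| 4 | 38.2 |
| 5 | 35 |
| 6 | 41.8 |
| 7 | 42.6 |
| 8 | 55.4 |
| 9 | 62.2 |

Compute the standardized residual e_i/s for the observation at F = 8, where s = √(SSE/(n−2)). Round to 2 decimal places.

F=3: ŷ = 15 + 4.8·3 = 29.4; e = 31.4 − 29.4 = 2
F=4: ŷ = 15 + 4.8·4 = 34.2; e = 38.2 − 34.2 = 4
F=5: ŷ = 15 + 4.8·5 = 39; e = 35 − 39 = -4
F=6: ŷ = 15 + 4.8·6 = 43.8; e = 41.8 − 43.8 = -2
F=7: ŷ = 15 + 4.8·7 = 48.6; e = 42.6 − 48.6 = -6
F=8: ŷ = 15 + 4.8·8 = 53.4; e = 55.4 − 53.4 = 2
F=9: ŷ = 15 + 4.8·9 = 58.2; e = 62.2 − 58.2 = 4
SSE = 4 + 16 + 16 + 4 + 36 + 4 + 16 = 96
s = √(96/5) = 4.38178
e/s = 2 / 4.38178 = 0.46

0.46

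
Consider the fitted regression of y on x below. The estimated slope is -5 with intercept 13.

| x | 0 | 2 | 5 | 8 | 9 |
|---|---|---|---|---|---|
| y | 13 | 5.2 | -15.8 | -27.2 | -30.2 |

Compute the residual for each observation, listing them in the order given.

x=0: ŷ = 13 − 5·0 = 13; r = 13 − 13 = 0
x=2: ŷ = 13 − 5·2 = 3; r = 5.2 − 3 = 2.2
x=5: ŷ = 13 − 5·5 = -12; r = -15.8 − (-12) = -3.8
x=8: ŷ = 13 − 5·8 = -27; r = -27.2 − (-27) = -0.2
x=9: ŷ = 13 − 5·9 = -32; r = -30.2 − (-32) = 1.8

0, 2.2, -3.8, -0.2, 1.8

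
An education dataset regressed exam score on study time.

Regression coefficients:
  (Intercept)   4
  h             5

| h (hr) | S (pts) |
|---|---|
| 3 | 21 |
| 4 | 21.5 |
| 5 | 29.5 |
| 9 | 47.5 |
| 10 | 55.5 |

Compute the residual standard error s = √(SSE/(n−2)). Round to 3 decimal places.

s = 2.236

h=3: Ŝ = 4 + 5·3 = 19; r = 21 − 19 = 2
h=4: Ŝ = 4 + 5·4 = 24; r = 21.5 − 24 = -2.5
h=5: Ŝ = 4 + 5·5 = 29; r = 29.5 − 29 = 0.5
h=9: Ŝ = 4 + 5·9 = 49; r = 47.5 − 49 = -1.5
h=10: Ŝ = 4 + 5·10 = 54; r = 55.5 − 54 = 1.5
SSE = 4 + 6.25 + 0.25 + 2.25 + 2.25 = 15
s = √(15/3) = √5 ≈ 2.236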